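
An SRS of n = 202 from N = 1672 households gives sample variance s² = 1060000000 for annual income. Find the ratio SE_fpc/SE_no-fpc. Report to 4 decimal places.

0.9376

f = n/N = 202/1672 = 0.12081340.
SE_no-fpc = √(s²/n) = 2290.7476; SE_fpc = √((1−f)s²/n) = 2147.9184.
Ratio = √(1−f) = 0.93764951.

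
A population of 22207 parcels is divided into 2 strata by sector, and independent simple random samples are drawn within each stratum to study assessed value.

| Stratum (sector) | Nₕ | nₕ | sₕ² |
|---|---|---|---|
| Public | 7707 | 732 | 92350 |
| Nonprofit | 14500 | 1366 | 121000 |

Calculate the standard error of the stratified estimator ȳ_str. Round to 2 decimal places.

6.93

Var(ȳ_str) = Σₕ Wₕ²(1 − fₕ)sₕ²/nₕ with Wₕ = Nₕ/N, N = 22207.
Public: Wₕ = 0.34705273; term = 0.34705273²·(1 − 0.09497859)·92350/732 = 13.752308.
Nonprofit: Wₕ = 0.65294727; term = 0.65294727²·(1 − 0.09420690)·121000/1366 = 34.207387.
Sum = 47.959695.
SE = √(47.959695) = 6.93.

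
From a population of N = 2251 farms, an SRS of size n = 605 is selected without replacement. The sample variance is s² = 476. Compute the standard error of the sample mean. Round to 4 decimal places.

0.7585

Under SRS without replacement, Var(ȳ) = (1 − f)·s²/n with f = n/N = 605/2251 = 0.26876944.
Var(ȳ) = (1 − 0.26876944)·476/605 = 0.73123056·0.78677686 = 0.57531529.
SE(ȳ) = √(0.57531529) = 0.7585.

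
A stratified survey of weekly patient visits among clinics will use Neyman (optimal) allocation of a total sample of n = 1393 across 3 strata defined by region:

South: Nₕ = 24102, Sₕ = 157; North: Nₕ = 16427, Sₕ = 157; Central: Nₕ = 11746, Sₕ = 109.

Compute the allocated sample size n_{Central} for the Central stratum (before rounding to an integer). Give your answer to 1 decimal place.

Neyman allocation: nₕ = n·NₕSₕ / Σⱼ NⱼSⱼ.
Σ NⱼSⱼ = 24102·157 + 16427·157 + 11746·109 = 7.643367 × 10^6.
n_{Central} = 1393·11746·109 / (7.643367 × 10^6) = 233.3.

233.3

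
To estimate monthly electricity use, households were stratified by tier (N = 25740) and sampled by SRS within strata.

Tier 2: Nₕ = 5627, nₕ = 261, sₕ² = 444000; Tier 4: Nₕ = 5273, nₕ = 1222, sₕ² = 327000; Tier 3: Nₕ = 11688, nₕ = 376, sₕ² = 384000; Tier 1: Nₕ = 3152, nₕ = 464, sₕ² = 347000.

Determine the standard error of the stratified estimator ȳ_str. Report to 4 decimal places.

Var(ȳ_str) = Σₕ Wₕ²(1 − fₕ)sₕ²/nₕ with Wₕ = Nₕ/N, N = 25740.
Tier 2: Wₕ = 0.21860917; term = 0.21860917²·(1 − 0.04638351)·444000/261 = 77.526997.
Tier 4: Wₕ = 0.20485625; term = 0.20485625²·(1 − 0.23174663)·327000/1222 = 8.6273909.
Tier 3: Wₕ = 0.45407925; term = 0.45407925²·(1 − 0.03216975)·384000/376 = 203.8008.
Tier 1: Wₕ = 0.12245532; term = 0.12245532²·(1 − 0.14720812)·347000/464 = 9.5633463.
Sum = 299.51853.
SE = √(299.51853) = 17.3066.

17.3066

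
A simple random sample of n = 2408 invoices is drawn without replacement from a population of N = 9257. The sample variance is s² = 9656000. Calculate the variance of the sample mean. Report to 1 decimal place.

Under SRS without replacement, Var(ȳ) = (1 − f)·s²/n with f = n/N = 2408/9257 = 0.26012747.
Var(ȳ) = (1 − 0.26012747)·9656000/2408 = 0.73987253·4009.9668 = 2966.8643.

2966.9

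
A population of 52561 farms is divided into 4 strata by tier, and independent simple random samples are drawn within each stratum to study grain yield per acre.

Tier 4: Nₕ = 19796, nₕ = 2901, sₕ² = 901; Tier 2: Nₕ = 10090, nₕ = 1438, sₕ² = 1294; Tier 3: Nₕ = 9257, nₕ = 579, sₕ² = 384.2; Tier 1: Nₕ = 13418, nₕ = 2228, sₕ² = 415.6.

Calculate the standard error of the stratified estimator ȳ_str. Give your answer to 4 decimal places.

0.3090

Var(ȳ_str) = Σₕ Wₕ²(1 − fₕ)sₕ²/nₕ with Wₕ = Nₕ/N, N = 52561.
Tier 4: Wₕ = 0.37662906; term = 0.37662906²·(1 − 0.14654476)·901/2901 = 0.037599794.
Tier 2: Wₕ = 0.19196743; term = 0.19196743²·(1 − 0.14251734)·1294/1438 = 0.02843517.
Tier 3: Wₕ = 0.17611918; term = 0.17611918²·(1 − 0.06254726)·384.2/579 = 0.019294853.
Tier 1: Wₕ = 0.25528434; term = 0.25528434²·(1 − 0.16604561)·415.6/2228 = 0.01013797.
Sum = 0.095467787.
SE = √(0.095467787) = 0.3090.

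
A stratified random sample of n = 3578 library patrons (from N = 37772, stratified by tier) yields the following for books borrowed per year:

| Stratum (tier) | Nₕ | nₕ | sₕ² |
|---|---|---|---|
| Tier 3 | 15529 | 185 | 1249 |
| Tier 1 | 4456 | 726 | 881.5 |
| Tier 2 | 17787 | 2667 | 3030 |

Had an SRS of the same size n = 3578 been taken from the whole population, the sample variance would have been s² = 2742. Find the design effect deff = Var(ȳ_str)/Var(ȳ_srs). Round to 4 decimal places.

1.9544

Var(ȳ_str) = Σ Wₕ²(1−fₕ)sₕ²/nₕ with Wₕ = Nₕ/37772:
  Tier 3: (15529/37772)²·(1−185/15529)·1249/185 = 1.1275423
  Tier 1: (4456/37772)²·(1−726/4456)·881.5/726 = 0.014144896
  Tier 2: (17787/37772)²·(1−2667/17787)·3030/2667 = 0.21415792
  → Var(ȳ_str) = 1.3558451.
Var(ȳ_srs) = (1 − 3578/37772)·2742/3578 = 0.69375646.
deff = 1.3558451 / 0.69375646 = 1.9544.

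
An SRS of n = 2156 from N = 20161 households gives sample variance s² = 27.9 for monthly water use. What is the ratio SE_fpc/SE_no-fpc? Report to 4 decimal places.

0.9450

f = n/N = 2156/20161 = 0.10693914.
SE_no-fpc = √(s²/n) = 0.11375689; SE_fpc = √((1−f)s²/n) = 0.10750242.
Ratio = √(1−f) = 0.94501897.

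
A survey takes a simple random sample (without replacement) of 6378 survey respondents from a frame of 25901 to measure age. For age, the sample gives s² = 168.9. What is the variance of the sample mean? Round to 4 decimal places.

0.0200

Under SRS without replacement, Var(ȳ) = (1 − f)·s²/n with f = n/N = 6378/25901 = 0.24624532.
Var(ȳ) = (1 − 0.24624532)·168.9/6378 = 0.75375468·0.026481656 = 0.019960672.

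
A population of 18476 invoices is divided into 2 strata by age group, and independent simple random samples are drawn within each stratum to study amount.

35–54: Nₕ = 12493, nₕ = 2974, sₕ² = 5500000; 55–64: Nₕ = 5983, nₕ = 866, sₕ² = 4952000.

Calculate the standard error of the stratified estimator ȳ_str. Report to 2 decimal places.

Var(ȳ_str) = Σₕ Wₕ²(1 − fₕ)sₕ²/nₕ with Wₕ = Nₕ/N, N = 18476.
35–54: Wₕ = 0.67617450; term = 0.67617450²·(1 − 0.23805331)·5500000/2974 = 644.26403.
55–64: Wₕ = 0.32382550; term = 0.32382550²·(1 − 0.14474344)·4952000/866 = 512.83925.
Sum = 1157.1033.
SE = √(1157.1033) = 34.02.

34.02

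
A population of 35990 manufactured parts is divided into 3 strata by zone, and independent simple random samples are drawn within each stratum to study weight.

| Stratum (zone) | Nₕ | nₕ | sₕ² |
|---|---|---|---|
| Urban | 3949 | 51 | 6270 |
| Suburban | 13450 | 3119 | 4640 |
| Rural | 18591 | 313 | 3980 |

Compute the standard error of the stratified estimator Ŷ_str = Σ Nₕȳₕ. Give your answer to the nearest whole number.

Var(Ŷ_str) = Σₕ Nₕ²(1 − fₕ)sₕ²/nₕ.
Urban: 3949²·(1 − 51/3949)·6270/51 = 1.8924584 × 10^9.
Suburban: 13450²·(1 − 3119/13450)·4640/3119 = 2.0671274 × 10^8.
Rural: 18591²·(1 − 313/18591)·3980/313 = 4.3208596 × 10^9.
Sum = 6.4200307 × 10^9.
SE = √(6.4200307 × 10^9) = 80125.

80125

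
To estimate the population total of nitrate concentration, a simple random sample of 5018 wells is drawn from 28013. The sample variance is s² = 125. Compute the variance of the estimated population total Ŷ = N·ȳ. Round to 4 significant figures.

1.605 × 10^7

Var(Ŷ) = N²·Var(ȳ) = N²·(1 − n/N)·s²/n.
f = 5018/28013 = 0.17913112; Var(ȳ) = 0.82086888·125/5018 = 0.020448109.
Var(Ŷ) = 28013² · 0.020448109 = 1.6046207 × 10^7.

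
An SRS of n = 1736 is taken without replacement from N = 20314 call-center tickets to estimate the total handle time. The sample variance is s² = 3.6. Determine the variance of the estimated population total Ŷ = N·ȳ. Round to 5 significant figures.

782610

Var(Ŷ) = N²·Var(ȳ) = N²·(1 − n/N)·s²/n.
f = 1736/20314 = 0.08545830; Var(ȳ) = 0.91454170·3.6/1736 = 0.001896515.
Var(Ŷ) = 20314² · 0.001896515 = 782613.22.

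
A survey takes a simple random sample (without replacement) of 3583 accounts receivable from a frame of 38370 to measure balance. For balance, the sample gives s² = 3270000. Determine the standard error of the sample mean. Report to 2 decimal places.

28.76

Under SRS without replacement, Var(ȳ) = (1 − f)·s²/n with f = n/N = 3583/38370 = 0.09338024.
Var(ȳ) = (1 − 0.09338024)·3270000/3583 = 0.90661976·912.64304 = 827.42021.
SE(ȳ) = √(827.42021) = 28.76.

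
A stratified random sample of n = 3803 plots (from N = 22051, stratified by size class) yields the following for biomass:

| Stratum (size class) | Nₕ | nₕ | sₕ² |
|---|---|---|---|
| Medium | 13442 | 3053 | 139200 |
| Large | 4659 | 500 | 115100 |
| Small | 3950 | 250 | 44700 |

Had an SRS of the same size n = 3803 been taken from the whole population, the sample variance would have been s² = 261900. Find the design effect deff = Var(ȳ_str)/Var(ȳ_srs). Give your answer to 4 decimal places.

Var(ȳ_str) = Σ Wₕ²(1−fₕ)sₕ²/nₕ with Wₕ = Nₕ/22051:
  Medium: (13442/22051)²·(1−3053/13442)·139200/3053 = 13.094638
  Large: (4659/22051)²·(1−500/4659)·115100/500 = 9.1734009
  Small: (3950/22051)²·(1−250/3950)·44700/250 = 5.3741496
  → Var(ȳ_str) = 27.642189.
Var(ȳ_srs) = (1 − 3803/22051)·261900/3803 = 56.989672.
deff = 27.642189 / 56.989672 = 0.4850.

0.4850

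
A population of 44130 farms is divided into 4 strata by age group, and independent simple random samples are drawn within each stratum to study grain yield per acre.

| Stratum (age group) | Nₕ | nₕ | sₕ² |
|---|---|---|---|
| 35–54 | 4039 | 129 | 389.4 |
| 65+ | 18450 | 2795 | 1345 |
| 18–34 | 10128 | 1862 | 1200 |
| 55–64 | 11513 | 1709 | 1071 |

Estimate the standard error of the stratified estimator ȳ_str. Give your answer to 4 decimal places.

0.3998

Var(ȳ_str) = Σₕ Wₕ²(1 − fₕ)sₕ²/nₕ with Wₕ = Nₕ/N, N = 44130.
35–54: Wₕ = 0.09152504; term = 0.09152504²·(1 − 0.03193860)·389.4/129 = 0.024478736.
65+: Wₕ = 0.41808294; term = 0.41808294²·(1 − 0.15149051)·1345/2795 = 0.071371046.
18–34: Wₕ = 0.22950374; term = 0.22950374²·(1 − 0.18384676)·1200/1862 = 0.027704659.
55–64: Wₕ = 0.26088828; term = 0.26088828²·(1 − 0.14844089)·1071/1709 = 0.036322134.
Sum = 0.15987658.
SE = √(0.15987658) = 0.3998.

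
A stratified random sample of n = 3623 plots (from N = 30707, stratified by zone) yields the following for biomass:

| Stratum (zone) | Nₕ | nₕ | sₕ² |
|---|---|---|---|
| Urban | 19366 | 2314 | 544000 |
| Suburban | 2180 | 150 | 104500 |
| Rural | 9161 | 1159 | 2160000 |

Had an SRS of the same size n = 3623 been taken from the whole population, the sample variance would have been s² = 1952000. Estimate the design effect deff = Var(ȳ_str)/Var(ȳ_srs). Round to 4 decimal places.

Var(ȳ_str) = Σ Wₕ²(1−fₕ)sₕ²/nₕ with Wₕ = Nₕ/30707:
  Urban: (19366/30707)²·(1−2314/19366)·544000/2314 = 82.333394
  Suburban: (2180/30707)²·(1−150/2180)·104500/150 = 3.2696614
  Rural: (9161/30707)²·(1−1159/9161)·2160000/1159 = 144.88952
  → Var(ȳ_str) = 230.49258.
Var(ȳ_srs) = (1 − 3623/30707)·1952000/3623 = 475.21145.
deff = 230.49258 / 475.21145 = 0.4850.

0.4850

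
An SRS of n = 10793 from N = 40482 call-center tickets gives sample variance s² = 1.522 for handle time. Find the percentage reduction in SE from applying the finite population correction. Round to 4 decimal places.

f = n/N = 10793/40482 = 0.26661232.
SE_no-fpc = √(s²/n) = 0.011875072; SE_fpc = √((1−f)s²/n) = 0.010169581.
Ratio = √(1−f) = 0.85638057. Reduction = 100·(1 − 0.85638057) = 14.3619%.

14.3619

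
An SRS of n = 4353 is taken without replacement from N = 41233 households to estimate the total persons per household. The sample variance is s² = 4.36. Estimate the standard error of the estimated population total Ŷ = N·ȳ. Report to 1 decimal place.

Var(Ŷ) = N²·Var(ȳ) = N²·(1 − n/N)·s²/n.
f = 4353/41233 = 0.10557078; Var(ȳ) = 0.89442922·4.36/4353 = 8.9586754 × 10^-4.
Var(Ŷ) = 41233² · (8.9586754 × 10^-4) = 1.5231184 × 10^6.
SE(Ŷ) = √(1.5231184 × 10^6) = 1234.1.

1234.1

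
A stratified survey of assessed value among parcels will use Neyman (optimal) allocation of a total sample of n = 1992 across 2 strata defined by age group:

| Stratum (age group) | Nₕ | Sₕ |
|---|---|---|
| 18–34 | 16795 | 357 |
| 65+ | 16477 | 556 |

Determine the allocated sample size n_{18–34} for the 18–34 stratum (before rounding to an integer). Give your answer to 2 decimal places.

788.00

Neyman allocation: nₕ = n·NₕSₕ / Σⱼ NⱼSⱼ.
Σ NⱼSⱼ = 16795·357 + 16477·556 = 1.5157027 × 10^7.
n_{18–34} = 1992·16795·357 / (1.5157027 × 10^7) = 788.00.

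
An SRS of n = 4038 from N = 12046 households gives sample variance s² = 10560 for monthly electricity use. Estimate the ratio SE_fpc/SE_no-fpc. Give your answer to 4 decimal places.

0.8153

f = n/N = 4038/12046 = 0.33521501.
SE_no-fpc = √(s²/n) = 1.6171444; SE_fpc = √((1−f)s²/n) = 1.3185281.
Ratio = √(1−f) = 0.81534348.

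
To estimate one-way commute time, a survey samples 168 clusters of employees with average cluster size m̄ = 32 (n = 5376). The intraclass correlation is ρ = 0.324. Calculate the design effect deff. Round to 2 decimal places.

deff = 1 + (32 − 1)·0.324 = 1 + 10.044 = 11.044.

11.04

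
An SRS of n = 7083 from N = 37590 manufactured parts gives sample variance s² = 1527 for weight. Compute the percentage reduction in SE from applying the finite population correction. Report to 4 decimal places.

f = n/N = 7083/37590 = 0.18842777.
SE_no-fpc = √(s²/n) = 0.46431306; SE_fpc = √((1−f)s²/n) = 0.41828711.
Ratio = √(1−f) = 0.90087304. Reduction = 100·(1 − 0.90087304) = 9.9127%.

9.9127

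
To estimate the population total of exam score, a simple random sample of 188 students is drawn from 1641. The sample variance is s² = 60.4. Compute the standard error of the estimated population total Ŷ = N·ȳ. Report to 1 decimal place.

Var(Ŷ) = N²·Var(ȳ) = N²·(1 − n/N)·s²/n.
f = 188/1641 = 0.11456429; Var(ȳ) = 0.88543571·60.4/188 = 0.28446977.
Var(Ŷ) = 1641² · 0.28446977 = 766043.24.
SE(Ŷ) = √(766043.24) = 875.2.

875.2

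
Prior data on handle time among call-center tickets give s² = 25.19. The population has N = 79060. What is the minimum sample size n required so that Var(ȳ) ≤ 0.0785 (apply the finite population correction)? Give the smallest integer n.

320

Without fpc, n₀ = s²/D = 25.19/0.0785 = 320.8917.
With fpc, (1 − n/N)·s²/n ≤ D requires n ≥ n₀/(1 + n₀/N) = 320.8917/(1 + 320.8917/79060) = 319.5945.
Rounding up, n = 320.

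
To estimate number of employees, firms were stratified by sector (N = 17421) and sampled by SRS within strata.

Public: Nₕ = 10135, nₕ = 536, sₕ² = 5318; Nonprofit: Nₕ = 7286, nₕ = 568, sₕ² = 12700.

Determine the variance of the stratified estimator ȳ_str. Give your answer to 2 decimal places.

Var(ȳ_str) = Σₕ Wₕ²(1 − fₕ)sₕ²/nₕ with Wₕ = Nₕ/N, N = 17421.
Public: Wₕ = 0.58176913; term = 0.58176913²·(1 − 0.05288604)·5318/536 = 3.1804394.
Nonprofit: Wₕ = 0.41823087; term = 0.41823087²·(1 − 0.07795773)·12700/568 = 3.6061052.
Sum = 6.7865446.

6.79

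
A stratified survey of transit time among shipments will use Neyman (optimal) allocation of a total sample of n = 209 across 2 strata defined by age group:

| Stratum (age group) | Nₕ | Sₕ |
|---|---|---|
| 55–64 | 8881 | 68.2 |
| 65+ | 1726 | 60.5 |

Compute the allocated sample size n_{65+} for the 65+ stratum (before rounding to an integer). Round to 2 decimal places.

30.73

Neyman allocation: nₕ = n·NₕSₕ / Σⱼ NⱼSⱼ.
Σ NⱼSⱼ = 8881·68.2 + 1726·60.5 = 710107.2.
n_{65+} = 209·1726·60.5 / 710107.2 = 30.73.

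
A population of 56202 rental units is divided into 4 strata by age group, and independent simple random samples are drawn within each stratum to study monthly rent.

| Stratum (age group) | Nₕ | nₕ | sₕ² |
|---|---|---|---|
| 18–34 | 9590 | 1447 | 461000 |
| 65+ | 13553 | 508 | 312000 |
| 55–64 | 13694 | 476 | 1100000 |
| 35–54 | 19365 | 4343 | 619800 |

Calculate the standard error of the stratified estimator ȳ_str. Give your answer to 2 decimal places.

Var(ȳ_str) = Σₕ Wₕ²(1 − fₕ)sₕ²/nₕ with Wₕ = Nₕ/N, N = 56202.
18–34: Wₕ = 0.17063450; term = 0.17063450²·(1 − 0.15088634)·461000/1447 = 7.8764749.
65+: Wₕ = 0.24114800; term = 0.24114800²·(1 − 0.03748248)·312000/508 = 34.376912.
55–64: Wₕ = 0.24365681; term = 0.24365681²·(1 − 0.03475975)·1100000/476 = 132.42752.
35–54: Wₕ = 0.34456069; term = 0.34456069²·(1 − 0.22427059)·619800/4343 = 13.143271.
Sum = 187.82418.
SE = √(187.82418) = 13.70.

13.70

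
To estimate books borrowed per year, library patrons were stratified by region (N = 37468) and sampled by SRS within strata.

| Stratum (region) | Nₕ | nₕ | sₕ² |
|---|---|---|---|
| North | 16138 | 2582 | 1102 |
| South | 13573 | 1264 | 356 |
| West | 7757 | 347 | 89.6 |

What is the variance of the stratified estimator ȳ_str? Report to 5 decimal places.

Var(ȳ_str) = Σₕ Wₕ²(1 − fₕ)sₕ²/nₕ with Wₕ = Nₕ/N, N = 37468.
North: Wₕ = 0.43071421; term = 0.43071421²·(1 − 0.15999504)·1102/2582 = 0.066509794.
South: Wₕ = 0.36225579; term = 0.36225579²·(1 − 0.09312606)·356/1264 = 0.033518187.
West: Wₕ = 0.20703000; term = 0.20703000²·(1 − 0.04473379)·89.6/347 = 0.010572301.
Sum = 0.11060028.

0.11060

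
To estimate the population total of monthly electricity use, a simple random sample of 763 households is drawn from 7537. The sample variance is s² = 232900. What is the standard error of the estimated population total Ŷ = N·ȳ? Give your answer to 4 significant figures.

Var(Ŷ) = N²·Var(ȳ) = N²·(1 − n/N)·s²/n.
f = 763/7537 = 0.10123391; Var(ȳ) = 0.89876609·232900/763 = 274.34158.
Var(Ŷ) = 7537² · 274.34158 = 1.5584349 × 10^10.
SE(Ŷ) = √(1.5584349 × 10^10) = 124800.

124800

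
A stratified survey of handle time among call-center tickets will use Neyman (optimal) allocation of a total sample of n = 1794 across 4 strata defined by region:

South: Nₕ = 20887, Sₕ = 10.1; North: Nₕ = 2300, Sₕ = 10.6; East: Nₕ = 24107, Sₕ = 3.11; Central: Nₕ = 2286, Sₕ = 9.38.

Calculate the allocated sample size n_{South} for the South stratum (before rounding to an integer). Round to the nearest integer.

Neyman allocation: nₕ = n·NₕSₕ / Σⱼ NⱼSⱼ.
Σ NⱼSⱼ = 20887·10.1 + 2300·10.6 + 24107·3.11 + 2286·9.38 = 331754.15.
n_{South} = 1794·20887·10.1 / 331754.15 = 1141.

1141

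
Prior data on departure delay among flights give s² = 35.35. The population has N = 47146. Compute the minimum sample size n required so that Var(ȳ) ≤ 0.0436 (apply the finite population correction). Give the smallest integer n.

798

Without fpc, n₀ = s²/D = 35.35/0.0436 = 810.7798.
With fpc, (1 − n/N)·s²/n ≤ D requires n ≥ n₀/(1 + n₀/N) = 810.7798/(1 + 810.7798/47146) = 797.0724.
Rounding up, n = 798.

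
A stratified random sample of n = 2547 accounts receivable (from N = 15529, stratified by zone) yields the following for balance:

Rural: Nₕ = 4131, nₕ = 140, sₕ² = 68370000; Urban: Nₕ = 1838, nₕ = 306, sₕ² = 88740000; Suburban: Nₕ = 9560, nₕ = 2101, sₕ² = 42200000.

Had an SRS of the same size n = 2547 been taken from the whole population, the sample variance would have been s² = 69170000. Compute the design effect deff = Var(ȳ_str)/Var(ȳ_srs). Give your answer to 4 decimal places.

Var(ȳ_str) = Σ Wₕ²(1−fₕ)sₕ²/nₕ with Wₕ = Nₕ/15529:
  Rural: (4131/15529)²·(1−140/4131)·68370000/140 = 33387.776
  Urban: (1838/15529)²·(1−306/1838)·88740000/306 = 3386.2209
  Suburban: (9560/15529)²·(1−2101/9560)·42200000/2101 = 5939.3363
  → Var(ȳ_str) = 42713.333.
Var(ȳ_srs) = (1 − 2547/15529)·69170000/2547 = 22703.193.
deff = 42713.333 / 22703.193 = 1.8814.

1.8814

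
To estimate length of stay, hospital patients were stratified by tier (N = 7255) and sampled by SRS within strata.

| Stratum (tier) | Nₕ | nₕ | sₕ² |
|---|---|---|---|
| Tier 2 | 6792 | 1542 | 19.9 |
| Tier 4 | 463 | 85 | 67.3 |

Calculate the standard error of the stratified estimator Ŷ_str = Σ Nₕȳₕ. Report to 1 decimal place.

773.8

Var(Ŷ_str) = Σₕ Nₕ²(1 − fₕ)sₕ²/nₕ.
Tier 2: 6792²·(1 − 1542/6792)·19.9/1542 = 460177.82.
Tier 4: 463²·(1 − 85/463)·67.3/85 = 138569.91.
Sum = 598747.73.
SE = √(598747.73) = 773.8.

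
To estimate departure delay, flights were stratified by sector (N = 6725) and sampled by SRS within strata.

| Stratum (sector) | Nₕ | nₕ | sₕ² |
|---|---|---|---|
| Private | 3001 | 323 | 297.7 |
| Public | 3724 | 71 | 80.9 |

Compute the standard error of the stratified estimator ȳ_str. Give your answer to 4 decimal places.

0.7117

Var(ȳ_str) = Σₕ Wₕ²(1 − fₕ)sₕ²/nₕ with Wₕ = Nₕ/N, N = 6725.
Private: Wₕ = 0.44624535; term = 0.44624535²·(1 − 0.10763079)·297.7/323 = 0.1637828.
Public: Wₕ = 0.55375465; term = 0.55375465²·(1 − 0.01906552)·80.9/71 = 0.34274012.
Sum = 0.50652292.
SE = √(0.50652292) = 0.7117.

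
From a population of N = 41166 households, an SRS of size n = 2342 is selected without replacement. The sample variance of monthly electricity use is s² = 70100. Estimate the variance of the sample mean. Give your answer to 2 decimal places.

28.23

Under SRS without replacement, Var(ȳ) = (1 − f)·s²/n with f = n/N = 2342/41166 = 0.05689161.
Var(ȳ) = (1 − 0.05689161)·70100/2342 = 0.94310839·29.931682 = 28.228821.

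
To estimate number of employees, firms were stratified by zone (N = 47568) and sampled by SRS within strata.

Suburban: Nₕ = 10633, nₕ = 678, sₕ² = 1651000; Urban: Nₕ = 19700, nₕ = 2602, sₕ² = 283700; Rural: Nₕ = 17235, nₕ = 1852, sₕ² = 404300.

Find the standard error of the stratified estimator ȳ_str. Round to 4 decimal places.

Var(ȳ_str) = Σₕ Wₕ²(1 − fₕ)sₕ²/nₕ with Wₕ = Nₕ/N, N = 47568.
Suburban: Wₕ = 0.22353263; term = 0.22353263²·(1 − 0.06376375)·1651000/678 = 113.91599.
Urban: Wₕ = 0.41414396; term = 0.41414396²·(1 − 0.13208122)·283700/2602 = 16.230571.
Rural: Wₕ = 0.36232341; term = 0.36232341²·(1 − 0.10745576)·404300/1852 = 25.579103.
Sum = 155.72566.
SE = √(155.72566) = 12.4790.

12.4790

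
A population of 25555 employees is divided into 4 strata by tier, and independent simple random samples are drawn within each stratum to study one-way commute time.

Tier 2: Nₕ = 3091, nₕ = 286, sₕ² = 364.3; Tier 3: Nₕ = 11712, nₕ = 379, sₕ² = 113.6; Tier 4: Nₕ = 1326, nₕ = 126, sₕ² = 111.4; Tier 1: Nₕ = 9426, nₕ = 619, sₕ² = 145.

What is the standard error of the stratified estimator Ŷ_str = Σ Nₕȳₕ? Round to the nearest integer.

8466

Var(Ŷ_str) = Σₕ Nₕ²(1 − fₕ)sₕ²/nₕ.
Tier 2: 3091²·(1 − 286/3091)·364.3/286 = 1.1043965 × 10^7.
Tier 3: 11712²·(1 − 379/11712)·113.6/379 = 3.9784607 × 10^7.
Tier 4: 1326²·(1 − 126/1326)·111.4/126 = 1.4068229 × 10^6.
Tier 1: 9426²·(1 − 619/9426)·145/619 = 1.9446112 × 10^7.
Sum = 7.1681507 × 10^7.
SE = √(7.1681507 × 10^7) = 8466.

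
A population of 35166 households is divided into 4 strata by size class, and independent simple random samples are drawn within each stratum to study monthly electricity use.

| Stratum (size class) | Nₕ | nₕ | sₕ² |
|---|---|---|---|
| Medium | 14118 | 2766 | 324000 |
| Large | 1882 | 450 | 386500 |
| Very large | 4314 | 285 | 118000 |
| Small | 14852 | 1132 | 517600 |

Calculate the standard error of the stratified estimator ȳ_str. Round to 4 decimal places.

9.9103

Var(ȳ_str) = Σₕ Wₕ²(1 − fₕ)sₕ²/nₕ with Wₕ = Nₕ/N, N = 35166.
Medium: Wₕ = 0.40146733; term = 0.40146733²·(1 − 0.19592010)·324000/2766 = 15.180723.
Large: Wₕ = 0.05351760; term = 0.05351760²·(1 − 0.23910733)·386500/450 = 1.8717752.
Very large: Wₕ = 0.12267531; term = 0.12267531²·(1 − 0.06606398)·118000/285 = 5.8192714.
Small: Wₕ = 0.42233976; term = 0.42233976²·(1 − 0.07621869)·517600/1132 = 75.34266.
Sum = 98.21443.
SE = √(98.21443) = 9.9103.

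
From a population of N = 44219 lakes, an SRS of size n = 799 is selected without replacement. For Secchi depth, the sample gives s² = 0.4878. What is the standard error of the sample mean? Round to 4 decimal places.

0.0245

Under SRS without replacement, Var(ȳ) = (1 − f)·s²/n with f = n/N = 799/44219 = 0.01806916.
Var(ȳ) = (1 − 0.01806916)·0.4878/799 = 0.98193084·6.1051314 × 10^-4 = 5.9948168 × 10^-4.
SE(ȳ) = √(5.9948168 × 10^-4) = 0.0245.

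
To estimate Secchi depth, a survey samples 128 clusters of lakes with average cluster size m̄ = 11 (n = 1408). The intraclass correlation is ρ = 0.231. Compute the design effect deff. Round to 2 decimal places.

3.31

deff = 1 + (11 − 1)·0.231 = 1 + 2.31 = 3.31.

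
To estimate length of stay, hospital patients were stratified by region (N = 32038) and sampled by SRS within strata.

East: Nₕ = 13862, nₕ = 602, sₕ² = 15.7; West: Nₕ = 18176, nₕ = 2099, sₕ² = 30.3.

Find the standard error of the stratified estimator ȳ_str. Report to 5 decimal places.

0.09370

Var(ȳ_str) = Σₕ Wₕ²(1 − fₕ)sₕ²/nₕ with Wₕ = Nₕ/N, N = 32038.
East: Wₕ = 0.43267370; term = 0.43267370²·(1 − 0.04342808)·15.7/602 = 0.0046702678.
West: Wₕ = 0.56732630; term = 0.56732630²·(1 − 0.11548195)·30.3/2099 = 0.00410963.
Sum = 0.0087798978.
SE = √(0.0087798978) = 0.09370.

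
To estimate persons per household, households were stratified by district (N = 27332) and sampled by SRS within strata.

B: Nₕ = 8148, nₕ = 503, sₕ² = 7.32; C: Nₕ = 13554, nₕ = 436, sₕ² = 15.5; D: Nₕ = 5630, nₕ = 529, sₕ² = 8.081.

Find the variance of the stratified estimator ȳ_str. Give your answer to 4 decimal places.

0.0103

Var(ȳ_str) = Σₕ Wₕ²(1 − fₕ)sₕ²/nₕ with Wₕ = Nₕ/N, N = 27332.
B: Wₕ = 0.29811210; term = 0.29811210²·(1 − 0.06173294)·7.32/503 = 0.0012134693.
C: Wₕ = 0.49590224; term = 0.49590224²·(1 − 0.03216763)·15.5/436 = 0.0084613078.
D: Wₕ = 0.20598566; term = 0.20598566²·(1 − 0.09396092)·8.081/529 = 5.8725988 × 10^-4.
Sum = 0.010262037.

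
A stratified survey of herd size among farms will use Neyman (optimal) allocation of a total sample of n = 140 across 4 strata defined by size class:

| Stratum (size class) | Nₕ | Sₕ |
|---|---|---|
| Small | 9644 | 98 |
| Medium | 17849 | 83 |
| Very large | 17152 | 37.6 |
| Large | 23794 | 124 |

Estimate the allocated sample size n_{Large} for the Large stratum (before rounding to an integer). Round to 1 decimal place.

68.6

Neyman allocation: nₕ = n·NₕSₕ / Σⱼ NⱼSⱼ.
Σ NⱼSⱼ = 9644·98 + 17849·83 + 17152·37.6 + 23794·124 = 6.0219502 × 10^6.
n_{Large} = 140·23794·124 / (6.0219502 × 10^6) = 68.6.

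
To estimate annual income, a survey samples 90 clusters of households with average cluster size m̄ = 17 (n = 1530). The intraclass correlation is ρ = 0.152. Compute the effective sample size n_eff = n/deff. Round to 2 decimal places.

deff = 1 + (17 − 1)·0.152 = 1 + 2.432 = 3.432.
n_eff = 1530 / 3.432 = 445.80.

445.80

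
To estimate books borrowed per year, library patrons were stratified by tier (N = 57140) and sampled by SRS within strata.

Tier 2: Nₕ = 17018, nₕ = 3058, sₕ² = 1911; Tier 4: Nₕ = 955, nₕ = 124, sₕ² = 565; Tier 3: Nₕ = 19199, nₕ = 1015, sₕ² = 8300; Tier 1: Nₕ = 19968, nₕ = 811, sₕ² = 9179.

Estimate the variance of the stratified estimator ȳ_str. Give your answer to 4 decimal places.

2.2470

Var(ȳ_str) = Σₕ Wₕ²(1 − fₕ)sₕ²/nₕ with Wₕ = Nₕ/N, N = 57140.
Tier 2: Wₕ = 0.29782989; term = 0.29782989²·(1 − 0.17969209)·1911/3058 = 0.045471227.
Tier 4: Wₕ = 0.01671334; term = 0.01671334²·(1 − 0.12984293)·565/124 = 0.0011075177.
Tier 3: Wₕ = 0.33599930; term = 0.33599930²·(1 − 0.05286734)·8300/1015 = 0.87437878.
Tier 1: Wₕ = 0.34945747; term = 0.34945747²·(1 − 0.04061498)·9179/811 = 1.3260384.
Sum = 2.2469959.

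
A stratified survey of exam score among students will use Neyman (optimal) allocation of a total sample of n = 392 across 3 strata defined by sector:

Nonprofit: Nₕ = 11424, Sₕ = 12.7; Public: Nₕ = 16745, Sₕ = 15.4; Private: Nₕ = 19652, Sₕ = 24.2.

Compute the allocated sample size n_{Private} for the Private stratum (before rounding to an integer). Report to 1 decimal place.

Neyman allocation: nₕ = n·NₕSₕ / Σⱼ NⱼSⱼ.
Σ NⱼSⱼ = 11424·12.7 + 16745·15.4 + 19652·24.2 = 878536.2.
n_{Private} = 392·19652·24.2 / 878536.2 = 212.2.

212.2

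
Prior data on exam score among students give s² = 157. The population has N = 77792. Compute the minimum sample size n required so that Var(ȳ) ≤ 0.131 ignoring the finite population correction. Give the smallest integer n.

1199

Without fpc, n₀ = s²/D = 157/0.131 = 1198.4733.
Rounding up, n = 1199.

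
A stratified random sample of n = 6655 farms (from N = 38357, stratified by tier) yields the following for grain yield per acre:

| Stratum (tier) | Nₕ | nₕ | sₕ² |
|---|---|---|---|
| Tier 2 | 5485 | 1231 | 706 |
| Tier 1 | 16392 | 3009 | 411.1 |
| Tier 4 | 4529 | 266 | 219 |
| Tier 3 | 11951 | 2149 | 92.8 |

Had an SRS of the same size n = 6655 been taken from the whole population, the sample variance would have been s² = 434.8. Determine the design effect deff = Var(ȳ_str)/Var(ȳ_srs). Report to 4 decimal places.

0.8095

Var(ȳ_str) = Σ Wₕ²(1−fₕ)sₕ²/nₕ with Wₕ = Nₕ/38357:
  Tier 2: (5485/38357)²·(1−1231/5485)·706/1231 = 0.0090956031
  Tier 1: (16392/38357)²·(1−3009/16392)·411.1/3009 = 0.020371427
  Tier 4: (4529/38357)²·(1−266/4529)·219/266 = 0.010804157
  Tier 3: (11951/38357)²·(1−2149/11951)·92.8/2149 = 0.00343828
  → Var(ȳ_str) = 0.043709467.
Var(ȳ_srs) = (1 − 6655/38357)·434.8/6655 = 0.053998725.
deff = 0.043709467 / 0.053998725 = 0.8095.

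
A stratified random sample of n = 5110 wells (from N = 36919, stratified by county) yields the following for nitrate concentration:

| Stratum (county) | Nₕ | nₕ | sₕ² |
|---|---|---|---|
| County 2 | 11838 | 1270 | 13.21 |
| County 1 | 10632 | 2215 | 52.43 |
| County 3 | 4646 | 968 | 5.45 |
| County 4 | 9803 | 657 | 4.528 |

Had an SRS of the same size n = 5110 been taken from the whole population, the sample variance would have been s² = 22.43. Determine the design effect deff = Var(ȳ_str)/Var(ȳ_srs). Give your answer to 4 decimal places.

Var(ȳ_str) = Σ Wₕ²(1−fₕ)sₕ²/nₕ with Wₕ = Nₕ/36919:
  County 2: (11838/36919)²·(1−1270/11838)·13.21/1270 = 9.547076 × 10^-4
  County 1: (10632/36919)²·(1−2215/10632)·52.43/2215 = 0.0015540986
  County 3: (4646/36919)²·(1−968/4646)·5.45/968 = 7.0584967 × 10^-5
  County 4: (9803/36919)²·(1−657/9803)·4.528/657 = 4.5334767 × 10^-4
  → Var(ȳ_str) = 0.0030327388.
Var(ȳ_srs) = (1 − 5110/36919)·22.43/5110 = 0.0037818862.
deff = 0.0030327388 / 0.0037818862 = 0.8019.

0.8019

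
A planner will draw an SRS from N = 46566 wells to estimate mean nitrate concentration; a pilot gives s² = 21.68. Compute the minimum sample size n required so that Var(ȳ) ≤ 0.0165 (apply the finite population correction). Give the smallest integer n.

Without fpc, n₀ = s²/D = 21.68/0.0165 = 1313.9394.
With fpc, (1 − n/N)·s²/n ≤ D requires n ≥ n₀/(1 + n₀/N) = 1313.9394/(1 + 1313.9394/46566) = 1277.8818.
Rounding up, n = 1278.

1278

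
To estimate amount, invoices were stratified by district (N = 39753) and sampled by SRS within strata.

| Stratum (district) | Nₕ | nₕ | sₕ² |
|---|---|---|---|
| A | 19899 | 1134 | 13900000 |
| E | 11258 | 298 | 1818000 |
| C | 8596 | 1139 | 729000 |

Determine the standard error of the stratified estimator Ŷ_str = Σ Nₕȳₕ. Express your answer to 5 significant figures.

Var(Ŷ_str) = Σₕ Nₕ²(1 − fₕ)sₕ²/nₕ.
A: 19899²·(1 − 1134/19899)·13900000/1134 = 4.5770069 × 10^12.
E: 11258²·(1 − 298/11258)·1818000/298 = 7.5274766 × 10^11.
C: 8596²·(1 − 1139/8596)·729000/1139 = 4.1026489 × 10^10.
Sum = 5.370781 × 10^12.
SE = √(5.370781 × 10^12) = 2.3175 × 10^6.

2.3175 × 10^6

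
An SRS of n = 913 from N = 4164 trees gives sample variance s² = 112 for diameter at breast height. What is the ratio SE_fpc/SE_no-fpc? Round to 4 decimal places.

0.8836

f = n/N = 913/4164 = 0.21926033.
SE_no-fpc = √(s²/n) = 0.35024635; SE_fpc = √((1−f)s²/n) = 0.30947584.
Ratio = √(1−f) = 0.88359474.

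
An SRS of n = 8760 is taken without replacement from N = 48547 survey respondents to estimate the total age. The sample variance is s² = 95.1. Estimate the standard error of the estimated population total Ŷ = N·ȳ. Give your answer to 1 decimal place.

4579.2

Var(Ŷ) = N²·Var(ȳ) = N²·(1 − n/N)·s²/n.
f = 8760/48547 = 0.18044369; Var(ȳ) = 0.81955631·95.1/8760 = 0.008897238.
Var(Ŷ) = 48547² · 0.008897238 = 2.096911 × 10^7.
SE(Ŷ) = √(2.096911 × 10^7) = 4579.2.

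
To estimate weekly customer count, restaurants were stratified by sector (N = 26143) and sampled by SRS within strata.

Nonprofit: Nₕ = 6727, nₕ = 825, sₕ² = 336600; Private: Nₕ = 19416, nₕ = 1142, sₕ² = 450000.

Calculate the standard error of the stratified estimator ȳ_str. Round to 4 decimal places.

15.1084

Var(ȳ_str) = Σₕ Wₕ²(1 − fₕ)sₕ²/nₕ with Wₕ = Nₕ/N, N = 26143.
Nonprofit: Wₕ = 0.25731553; term = 0.25731553²·(1 − 0.12264011)·336600/825 = 23.701179.
Private: Wₕ = 0.74268447; term = 0.74268447²·(1 − 0.05881747)·450000/1142 = 204.56388.
Sum = 228.26506.
SE = √(228.26506) = 15.1084.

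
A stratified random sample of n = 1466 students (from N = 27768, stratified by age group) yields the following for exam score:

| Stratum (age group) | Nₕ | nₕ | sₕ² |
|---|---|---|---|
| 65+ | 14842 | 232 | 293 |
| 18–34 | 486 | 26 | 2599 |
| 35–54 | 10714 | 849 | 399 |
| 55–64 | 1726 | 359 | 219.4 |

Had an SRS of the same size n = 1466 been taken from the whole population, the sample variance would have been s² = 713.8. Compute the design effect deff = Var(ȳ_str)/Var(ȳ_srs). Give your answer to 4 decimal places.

Var(ȳ_str) = Σ Wₕ²(1−fₕ)sₕ²/nₕ with Wₕ = Nₕ/27768:
  65+: (14842/27768)²·(1−232/14842)·293/232 = 0.35516738
  18–34: (486/27768)²·(1−26/486)·2599/26 = 0.028982633
  35–54: (10714/27768)²·(1−849/10714)·399/849 = 0.064420596
  55–64: (1726/27768)²·(1−359/1726)·219.4/359 = 0.001870089
  → Var(ȳ_str) = 0.4504407.
Var(ȳ_srs) = (1 − 1466/27768)·713.8/1466 = 0.46119729.
deff = 0.4504407 / 0.46119729 = 0.9767.

0.9767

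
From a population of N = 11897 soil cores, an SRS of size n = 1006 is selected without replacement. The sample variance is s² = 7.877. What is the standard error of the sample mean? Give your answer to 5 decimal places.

Under SRS without replacement, Var(ȳ) = (1 − f)·s²/n with f = n/N = 1006/11897 = 0.08455913.
Var(ȳ) = (1 − 0.08455913)·7.877/1006 = 0.91544087·0.0078300199 = 0.0071679202.
SE(ȳ) = √(0.0071679202) = 0.08466.

0.08466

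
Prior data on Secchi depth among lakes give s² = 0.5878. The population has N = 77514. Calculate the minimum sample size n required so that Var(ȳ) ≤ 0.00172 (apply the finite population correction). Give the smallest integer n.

Without fpc, n₀ = s²/D = 0.5878/0.00172 = 341.7442.
With fpc, (1 − n/N)·s²/n ≤ D requires n ≥ n₀/(1 + n₀/N) = 341.7442/(1 + 341.7442/77514) = 340.2441.
Rounding up, n = 341.

341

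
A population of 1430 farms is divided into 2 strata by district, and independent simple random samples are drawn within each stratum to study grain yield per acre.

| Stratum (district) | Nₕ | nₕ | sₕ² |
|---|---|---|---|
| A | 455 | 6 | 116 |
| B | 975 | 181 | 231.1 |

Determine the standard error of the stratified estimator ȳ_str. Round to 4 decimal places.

Var(ȳ_str) = Σₕ Wₕ²(1 − fₕ)sₕ²/nₕ with Wₕ = Nₕ/N, N = 1430.
A: Wₕ = 0.31818182; term = 0.31818182²·(1 − 0.01318681)·116/6 = 1.9314897.
B: Wₕ = 0.68181818; term = 0.68181818²·(1 − 0.18564103)·231.1/181 = 0.48336412.
Sum = 2.4148538.
SE = √(2.4148538) = 1.5540.

1.5540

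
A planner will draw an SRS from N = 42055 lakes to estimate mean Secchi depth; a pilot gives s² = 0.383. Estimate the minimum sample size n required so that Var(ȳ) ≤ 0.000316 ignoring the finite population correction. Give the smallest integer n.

Without fpc, n₀ = s²/D = 0.383/0.000316 = 1212.0253.
Rounding up, n = 1213.

1213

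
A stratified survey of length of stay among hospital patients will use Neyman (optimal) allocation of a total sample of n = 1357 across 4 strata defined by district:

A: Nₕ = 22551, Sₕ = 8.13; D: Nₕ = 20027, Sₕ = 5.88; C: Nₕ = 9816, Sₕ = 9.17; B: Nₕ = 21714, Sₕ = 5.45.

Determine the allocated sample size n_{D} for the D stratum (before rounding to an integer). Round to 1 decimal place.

Neyman allocation: nₕ = n·NₕSₕ / Σⱼ NⱼSⱼ.
Σ NⱼSⱼ = 22551·8.13 + 20027·5.88 + 9816·9.17 + 21714·5.45 = 509452.41.
n_{D} = 1357·20027·5.88 / 509452.41 = 313.7.

313.7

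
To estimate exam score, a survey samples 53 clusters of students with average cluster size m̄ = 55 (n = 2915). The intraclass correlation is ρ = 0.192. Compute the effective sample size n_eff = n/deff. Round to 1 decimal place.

256.4

deff = 1 + (55 − 1)·0.192 = 1 + 10.368 = 11.368.
n_eff = 2915 / 11.368 = 256.4.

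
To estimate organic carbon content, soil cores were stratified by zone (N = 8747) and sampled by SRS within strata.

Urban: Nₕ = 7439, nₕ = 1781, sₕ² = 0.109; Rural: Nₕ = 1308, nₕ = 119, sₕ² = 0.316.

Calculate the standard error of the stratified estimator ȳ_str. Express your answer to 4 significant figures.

Var(ȳ_str) = Σₕ Wₕ²(1 − fₕ)sₕ²/nₕ with Wₕ = Nₕ/N, N = 8747.
Urban: Wₕ = 0.85046302; term = 0.85046302²·(1 − 0.23941390)·0.109/1781 = 3.366835 × 10^-5.
Rural: Wₕ = 0.14953698; term = 0.14953698²·(1 − 0.09097859)·0.316/119 = 5.3977339 × 10^-5.
Sum = 8.7645689 × 10^-5.
SE = √(8.7645689 × 10^-5) = 0.009362.

0.009362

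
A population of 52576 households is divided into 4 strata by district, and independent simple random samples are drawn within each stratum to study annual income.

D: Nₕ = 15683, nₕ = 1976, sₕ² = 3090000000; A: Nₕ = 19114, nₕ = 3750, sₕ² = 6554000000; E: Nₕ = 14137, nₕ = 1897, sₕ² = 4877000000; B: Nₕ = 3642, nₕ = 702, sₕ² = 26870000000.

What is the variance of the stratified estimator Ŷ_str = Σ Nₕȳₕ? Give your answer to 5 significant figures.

1.7041 × 10^15

Var(Ŷ_str) = Σₕ Nₕ²(1 − fₕ)sₕ²/nₕ.
D: 15683²·(1 − 1976/15683)·3090000000/1976 = 3.3615772 × 10^14.
A: 19114²·(1 − 3750/19114)·6554000000/3750 = 5.1325247 × 10^14.
E: 14137²·(1 − 1897/14137)·4877000000/1897 = 4.4486076 × 10^14.
B: 3642²·(1 − 702/3642)·26870000000/702 = 4.0984329 × 10^14.
Sum = 1.7041142 × 10^15.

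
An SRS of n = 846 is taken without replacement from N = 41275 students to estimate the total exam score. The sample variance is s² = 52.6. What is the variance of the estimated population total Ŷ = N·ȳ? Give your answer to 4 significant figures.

Var(Ŷ) = N²·Var(ȳ) = N²·(1 − n/N)·s²/n.
f = 846/41275 = 0.02049667; Var(ȳ) = 0.97950333·52.6/846 = 0.060900562.
Var(Ŷ) = 41275² · 0.060900562 = 1.0375176 × 10^8.

1.038 × 10^8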